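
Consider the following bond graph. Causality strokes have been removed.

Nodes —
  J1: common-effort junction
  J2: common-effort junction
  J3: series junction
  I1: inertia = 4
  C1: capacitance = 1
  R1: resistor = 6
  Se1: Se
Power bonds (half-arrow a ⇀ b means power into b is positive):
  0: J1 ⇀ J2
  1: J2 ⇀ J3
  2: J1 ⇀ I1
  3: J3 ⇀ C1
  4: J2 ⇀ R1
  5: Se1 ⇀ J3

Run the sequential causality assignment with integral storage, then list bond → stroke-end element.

bond 0 →J1
bond 1 →J2
bond 2 →I1
bond 3 →J3
bond 4 →R1
bond 5 →J3

b5 stroke→J3  (Se1: effort source, stroke at far end)
b2 stroke→I1  (prefer integral on I1)
b0 stroke→J1  (J1: last free bond brings effort in)
b3 stroke→J3  (prefer integral on C1)
b1 stroke→J2  (only one flow-in slot at J3)
b4 stroke→R1  (J2: bond 1 brought effort, rest push out)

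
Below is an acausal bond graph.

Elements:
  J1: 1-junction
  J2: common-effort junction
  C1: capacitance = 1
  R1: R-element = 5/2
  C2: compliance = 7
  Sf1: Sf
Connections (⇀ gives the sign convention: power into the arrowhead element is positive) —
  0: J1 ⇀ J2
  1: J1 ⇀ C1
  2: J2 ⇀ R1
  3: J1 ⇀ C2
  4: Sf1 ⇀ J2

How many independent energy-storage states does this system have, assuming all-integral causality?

2  (C1, C2 all integral)

β4 stroke at Sf1  (source Sf1 imposes f)
β1 stroke at J1  (C1: C, integral causality)
β3 stroke at J1  (prefer integral on C2)
β0 stroke at J2  (J1 needs exactly one f-in)
β2 stroke at R1  (common-e at J2 fixed by 0)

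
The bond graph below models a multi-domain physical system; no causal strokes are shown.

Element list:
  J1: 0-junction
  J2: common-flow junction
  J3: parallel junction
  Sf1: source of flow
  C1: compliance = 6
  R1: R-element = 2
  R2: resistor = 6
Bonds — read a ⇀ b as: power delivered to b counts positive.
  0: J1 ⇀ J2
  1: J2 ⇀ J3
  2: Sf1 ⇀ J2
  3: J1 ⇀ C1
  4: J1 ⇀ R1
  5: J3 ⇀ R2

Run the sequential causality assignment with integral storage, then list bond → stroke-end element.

bond 2 stroke at Sf1  (Sf1 (Sf) sets flow on bond)
bond 0 stroke at J2  (1-jn J2 has f-setter on 2)
bond 1 stroke at J2  (1-jn J2 has f-setter on 2)
bond 5 stroke at J3  (J3 needs exactly one e-in)
bond 3 stroke at J1  (C1 integral (e out))
bond 4 stroke at R1  (common-e at J1 fixed by 3)

#0 stroke→J2
#1 stroke→J2
#2 stroke→Sf1
#3 stroke→J1
#4 stroke→R1
#5 stroke→J3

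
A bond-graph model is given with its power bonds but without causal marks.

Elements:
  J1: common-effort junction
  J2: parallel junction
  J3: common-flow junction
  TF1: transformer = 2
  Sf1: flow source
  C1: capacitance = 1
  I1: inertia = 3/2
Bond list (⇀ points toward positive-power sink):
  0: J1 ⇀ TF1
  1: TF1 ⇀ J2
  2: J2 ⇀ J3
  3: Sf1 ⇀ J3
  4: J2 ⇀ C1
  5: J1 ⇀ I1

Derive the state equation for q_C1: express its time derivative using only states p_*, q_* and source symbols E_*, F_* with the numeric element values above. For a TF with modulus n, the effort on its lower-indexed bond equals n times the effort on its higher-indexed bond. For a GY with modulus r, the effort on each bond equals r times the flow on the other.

dq_C1/dt = -F_Sf1 - 4*p_I1/3

b3 stroke→Sf1  (Sf1: flow source, stroke at near end)
b2 stroke→J3  (common-f at J3 fixed by 3)
b4 stroke→J2  (prefer integral on C1)
b1 stroke→TF1  (J2: bond 4 brought effort, rest push out)
b0 stroke→J1  (through TF1, causality passes straight; one stroke at TF1)
b5 stroke→I1  (0-jn J1 has e-setter on 0)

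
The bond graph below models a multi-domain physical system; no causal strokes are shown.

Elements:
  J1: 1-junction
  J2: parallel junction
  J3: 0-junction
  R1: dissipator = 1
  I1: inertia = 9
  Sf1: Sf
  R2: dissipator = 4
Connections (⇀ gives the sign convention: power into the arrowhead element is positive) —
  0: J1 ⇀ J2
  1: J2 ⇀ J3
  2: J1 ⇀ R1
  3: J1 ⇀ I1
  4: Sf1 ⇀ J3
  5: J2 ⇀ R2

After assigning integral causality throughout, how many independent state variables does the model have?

1  (I1 all integral)

#4 |Sf1  (Sf1: flow source, stroke at near end)
#1 |J3  (closing 0-jn rule on J3)
#3 |I1  (prefer integral on I1)
#0 |J1  (1-jn J1 has f-setter on 3)
#2 |J1  (J1 flow already set via bond 3)
#5 |J2  (J2 needs exactly one e-in)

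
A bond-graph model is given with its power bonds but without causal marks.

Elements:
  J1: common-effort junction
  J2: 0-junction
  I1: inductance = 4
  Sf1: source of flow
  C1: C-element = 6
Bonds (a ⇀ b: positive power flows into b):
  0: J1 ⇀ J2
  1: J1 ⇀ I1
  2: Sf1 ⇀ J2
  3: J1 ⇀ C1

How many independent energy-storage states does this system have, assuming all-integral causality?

2  (C1, I1 all integral)

b2 |Sf1  (source Sf1 imposes f)
b0 |J2  (J2 needs exactly one e-in)
b1 |I1  (I1 outputs flow p/I1)
b3 |J1  (closing 0-jn rule on J1)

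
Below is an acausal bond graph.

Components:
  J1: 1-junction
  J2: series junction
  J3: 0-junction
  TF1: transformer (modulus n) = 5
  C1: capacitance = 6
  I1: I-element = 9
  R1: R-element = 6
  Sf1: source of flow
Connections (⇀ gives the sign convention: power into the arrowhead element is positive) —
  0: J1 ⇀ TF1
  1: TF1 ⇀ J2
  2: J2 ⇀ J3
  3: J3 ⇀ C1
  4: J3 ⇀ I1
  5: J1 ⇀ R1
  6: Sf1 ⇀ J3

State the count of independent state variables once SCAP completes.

#6 →Sf1  (Sf1: flow source, stroke at near end)
#3 →J3  (C1: C, integral causality)
#2 →J2  (0-jn J3 has e-setter on 3)
#4 →I1  (J3 effort already set via bond 3)
#1 →TF1  (only one flow-in slot at J2)
#0 →J1  (TF1: transformer flips bond 1)
#5 →R1  (closing 1-jn rule on J1)

2  (C1, I1 all integral)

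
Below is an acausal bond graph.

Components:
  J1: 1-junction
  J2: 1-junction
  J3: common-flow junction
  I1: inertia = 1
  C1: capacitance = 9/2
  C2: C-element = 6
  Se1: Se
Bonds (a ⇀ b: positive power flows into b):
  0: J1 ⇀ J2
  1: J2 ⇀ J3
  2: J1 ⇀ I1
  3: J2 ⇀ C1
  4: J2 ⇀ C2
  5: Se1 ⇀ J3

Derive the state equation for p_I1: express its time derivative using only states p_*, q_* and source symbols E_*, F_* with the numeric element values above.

b5 →J3  (Se1: effort source, stroke at far end)
b1 →J2  (J3: last free bond brings flow in)
b2 →I1  (I1 integral (f out))
b0 →J1  (common-f at J1 fixed by 2)
b3 →J2  (J2 flow already set via bond 0)
b4 →J2  (1-jn J2 has f-setter on 0)

dp_I1/dt = E_Se1 - 2*q_C1/9 - q_C2/6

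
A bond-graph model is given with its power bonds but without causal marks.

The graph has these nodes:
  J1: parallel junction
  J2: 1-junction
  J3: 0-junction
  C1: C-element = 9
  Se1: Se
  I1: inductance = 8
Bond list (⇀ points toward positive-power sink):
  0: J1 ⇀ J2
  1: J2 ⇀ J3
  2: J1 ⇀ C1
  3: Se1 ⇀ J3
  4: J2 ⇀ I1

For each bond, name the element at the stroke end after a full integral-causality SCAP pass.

bond 0 |J2
bond 1 |J2
bond 2 |J1
bond 3 |J3
bond 4 |I1

bond 3 stroke at J3  (Se1: effort source, stroke at far end)
bond 1 stroke at J2  (J3: bond 3 brought effort, rest push out)
bond 2 stroke at J1  (C1 integral (e out))
bond 0 stroke at J2  (J1 effort already set via bond 2)
bond 4 stroke at I1  (J2 needs exactly one f-in)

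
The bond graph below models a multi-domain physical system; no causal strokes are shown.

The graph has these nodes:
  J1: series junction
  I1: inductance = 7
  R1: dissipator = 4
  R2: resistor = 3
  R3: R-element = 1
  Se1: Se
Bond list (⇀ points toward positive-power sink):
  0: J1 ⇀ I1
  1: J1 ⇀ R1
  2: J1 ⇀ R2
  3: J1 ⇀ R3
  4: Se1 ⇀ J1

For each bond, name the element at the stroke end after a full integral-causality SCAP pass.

b4 stroke at J1  (Se1 fixes effort; stroke away)
b0 stroke at I1  (I1 integral (f out))
b1 stroke at J1  (common-f at J1 fixed by 0)
b2 stroke at J1  (common-f at J1 fixed by 0)
b3 stroke at J1  (common-f at J1 fixed by 0)

bond 0 stroke→I1
bond 1 stroke→J1
bond 2 stroke→J1
bond 3 stroke→J1
bond 4 stroke→J1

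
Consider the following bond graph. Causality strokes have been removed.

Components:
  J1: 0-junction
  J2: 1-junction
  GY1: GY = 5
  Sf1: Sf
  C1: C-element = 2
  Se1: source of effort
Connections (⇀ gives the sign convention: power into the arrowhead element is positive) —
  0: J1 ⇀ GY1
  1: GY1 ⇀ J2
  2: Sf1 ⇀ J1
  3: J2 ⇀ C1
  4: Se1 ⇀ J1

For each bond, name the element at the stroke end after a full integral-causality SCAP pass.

b2 stroke at Sf1  (Sf1: flow source, stroke at near end)
b4 stroke at J1  (Se1: effort source, stroke at far end)
b0 stroke at GY1  (common-e at J1 fixed by 4)
b1 stroke at GY1  (GY1: gyrator matches bond 0)
b3 stroke at J2  (J2 flow already set via bond 1)

b0 stroke→GY1
b1 stroke→GY1
b2 stroke→Sf1
b3 stroke→J2
b4 stroke→J1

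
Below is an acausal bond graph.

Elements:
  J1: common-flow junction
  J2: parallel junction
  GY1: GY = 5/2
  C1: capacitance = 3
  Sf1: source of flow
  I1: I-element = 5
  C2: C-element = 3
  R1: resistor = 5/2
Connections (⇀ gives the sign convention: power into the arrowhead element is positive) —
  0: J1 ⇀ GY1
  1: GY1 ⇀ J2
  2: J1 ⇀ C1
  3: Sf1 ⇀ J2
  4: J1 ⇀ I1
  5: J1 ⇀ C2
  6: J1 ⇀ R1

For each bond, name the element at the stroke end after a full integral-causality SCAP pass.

#0 |J1
#1 |J2
#2 |J1
#3 |Sf1
#4 |I1
#5 |J1
#6 |J1

β3 →Sf1  (Sf1: flow source, stroke at near end)
β1 →J2  (only one effort-in slot at J2)
β0 →J1  (through GY1, causality inverts; strokes same side of GY1)
β2 →J1  (C1 integral (e out))
β4 →I1  (I1: I, integral causality)
β5 →J1  (J1: bond 4 brought flow, rest push out)
β6 →J1  (common-f at J1 fixed by 4)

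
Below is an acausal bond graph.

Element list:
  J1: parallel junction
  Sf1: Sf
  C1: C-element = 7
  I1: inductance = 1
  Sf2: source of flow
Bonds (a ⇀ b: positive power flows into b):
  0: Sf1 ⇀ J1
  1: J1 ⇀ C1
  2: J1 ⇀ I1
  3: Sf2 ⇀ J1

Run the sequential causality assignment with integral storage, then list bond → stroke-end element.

b0 |Sf1
b1 |J1
b2 |I1
b3 |Sf2

#0 stroke→Sf1  (Sf1 fixes flow; stroke at Sf1)
#3 stroke→Sf2  (Sf2: flow source, stroke at near end)
#1 stroke→J1  (C1 outputs effort q/C1)
#2 stroke→I1  (J1: bond 1 brought effort, rest push out)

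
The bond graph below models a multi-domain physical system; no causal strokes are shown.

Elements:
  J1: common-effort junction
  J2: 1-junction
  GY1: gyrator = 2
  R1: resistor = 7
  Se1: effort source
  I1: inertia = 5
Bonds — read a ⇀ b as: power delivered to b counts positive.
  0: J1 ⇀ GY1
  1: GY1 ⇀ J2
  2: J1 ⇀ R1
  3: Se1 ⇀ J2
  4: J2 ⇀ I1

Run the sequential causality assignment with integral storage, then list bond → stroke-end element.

#3 |J2  (Se1: effort source, stroke at far end)
#4 |I1  (I1: I, integral causality)
#1 |J2  (J2: bond 4 brought flow, rest push out)
#0 |J1  (GY1: gyrator matches bond 1)
#2 |R1  (0-jn J1 has e-setter on 0)

b0 |J1
b1 |J2
b2 |R1
b3 |J2
b4 |I1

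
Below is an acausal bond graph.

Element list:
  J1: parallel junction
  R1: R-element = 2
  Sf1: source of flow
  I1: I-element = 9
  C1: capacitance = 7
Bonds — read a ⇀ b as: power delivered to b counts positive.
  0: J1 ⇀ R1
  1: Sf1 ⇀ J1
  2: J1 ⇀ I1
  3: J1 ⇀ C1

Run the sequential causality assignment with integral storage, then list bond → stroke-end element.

β0 stroke→R1
β1 stroke→Sf1
β2 stroke→I1
β3 stroke→J1

β1 stroke at Sf1  (Sf1 fixes flow; stroke at Sf1)
β2 stroke at I1  (I1 outputs flow p/I1)
β3 stroke at J1  (C1 outputs effort q/C1)
β0 stroke at R1  (J1: bond 3 brought effort, rest push out)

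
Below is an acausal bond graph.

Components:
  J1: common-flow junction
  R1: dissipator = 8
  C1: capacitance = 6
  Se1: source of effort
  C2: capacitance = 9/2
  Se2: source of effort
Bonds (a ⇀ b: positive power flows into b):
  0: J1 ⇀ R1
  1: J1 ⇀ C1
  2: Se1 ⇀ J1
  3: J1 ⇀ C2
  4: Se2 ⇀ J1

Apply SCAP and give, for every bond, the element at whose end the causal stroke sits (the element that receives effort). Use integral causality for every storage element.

b0 stroke→R1
b1 stroke→J1
b2 stroke→J1
b3 stroke→J1
b4 stroke→J1

#2 stroke at J1  (Se1: effort source, stroke at far end)
#4 stroke at J1  (Se2 fixes effort; stroke away)
#1 stroke at J1  (C1: C, integral causality)
#3 stroke at J1  (C2 integral (e out))
#0 stroke at R1  (closing 1-jn rule on J1)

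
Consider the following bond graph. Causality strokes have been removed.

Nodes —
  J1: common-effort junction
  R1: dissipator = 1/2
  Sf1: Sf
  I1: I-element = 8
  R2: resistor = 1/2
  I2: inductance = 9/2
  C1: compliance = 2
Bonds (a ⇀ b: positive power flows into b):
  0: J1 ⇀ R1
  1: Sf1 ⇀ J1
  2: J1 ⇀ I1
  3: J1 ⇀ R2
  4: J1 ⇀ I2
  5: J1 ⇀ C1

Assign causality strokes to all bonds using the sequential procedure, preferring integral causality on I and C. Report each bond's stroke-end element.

b0 |R1
b1 |Sf1
b2 |I1
b3 |R2
b4 |I2
b5 |J1

b1 |Sf1  (Sf1: flow source, stroke at near end)
b2 |I1  (I1: I, integral causality)
b4 |I2  (I2 outputs flow p/I2)
b5 |J1  (prefer integral on C1)
b0 |R1  (0-jn J1 has e-setter on 5)
b3 |R2  (J1: bond 5 brought effort, rest push out)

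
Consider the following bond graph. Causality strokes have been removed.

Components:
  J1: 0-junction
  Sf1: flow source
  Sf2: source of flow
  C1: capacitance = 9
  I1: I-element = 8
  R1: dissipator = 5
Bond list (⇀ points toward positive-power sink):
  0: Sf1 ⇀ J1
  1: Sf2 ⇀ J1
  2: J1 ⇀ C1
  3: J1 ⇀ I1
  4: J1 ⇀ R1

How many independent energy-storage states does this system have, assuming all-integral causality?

2  (C1, I1 all integral)

#0 →Sf1  (Sf1 (Sf) sets flow on bond)
#1 →Sf2  (Sf2 (Sf) sets flow on bond)
#2 →J1  (prefer integral on C1)
#3 →I1  (J1: bond 2 brought effort, rest push out)
#4 →R1  (J1: bond 2 brought effort, rest push out)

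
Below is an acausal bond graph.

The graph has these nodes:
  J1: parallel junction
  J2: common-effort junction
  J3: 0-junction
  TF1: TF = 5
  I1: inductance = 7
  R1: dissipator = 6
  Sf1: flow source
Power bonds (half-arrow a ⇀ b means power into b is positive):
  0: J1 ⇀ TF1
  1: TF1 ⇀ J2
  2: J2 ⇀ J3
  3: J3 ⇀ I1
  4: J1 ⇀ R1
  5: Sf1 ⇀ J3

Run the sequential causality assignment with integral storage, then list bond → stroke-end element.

β0 →TF1
β1 →J2
β2 →J3
β3 →I1
β4 →J1
β5 →Sf1

bond 5 |Sf1  (Sf1: flow source, stroke at near end)
bond 3 |I1  (I1 outputs flow p/I1)
bond 2 |J3  (J3 needs exactly one e-in)
bond 1 |J2  (J2 needs exactly one e-in)
bond 0 |TF1  (TF1 one-in-one-out from 1)
bond 4 |J1  (J1 needs exactly one e-in)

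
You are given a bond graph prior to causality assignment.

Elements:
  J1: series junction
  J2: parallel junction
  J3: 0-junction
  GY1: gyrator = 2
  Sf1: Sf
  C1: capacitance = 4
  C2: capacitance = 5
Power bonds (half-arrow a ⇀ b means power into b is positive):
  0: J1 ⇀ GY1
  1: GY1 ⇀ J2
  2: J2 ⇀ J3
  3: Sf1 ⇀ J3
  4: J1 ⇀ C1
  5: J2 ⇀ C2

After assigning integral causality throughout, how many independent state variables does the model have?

2  (C1, C2 all integral)

#3 stroke at Sf1  (Sf1 (Sf) sets flow on bond)
#2 stroke at J3  (J3: last free bond brings effort in)
#4 stroke at J1  (C1 integral (e out))
#0 stroke at GY1  (J1: last free bond brings flow in)
#1 stroke at GY1  (through GY1, causality inverts; strokes same side of GY1)
#5 stroke at J2  (only one effort-in slot at J2)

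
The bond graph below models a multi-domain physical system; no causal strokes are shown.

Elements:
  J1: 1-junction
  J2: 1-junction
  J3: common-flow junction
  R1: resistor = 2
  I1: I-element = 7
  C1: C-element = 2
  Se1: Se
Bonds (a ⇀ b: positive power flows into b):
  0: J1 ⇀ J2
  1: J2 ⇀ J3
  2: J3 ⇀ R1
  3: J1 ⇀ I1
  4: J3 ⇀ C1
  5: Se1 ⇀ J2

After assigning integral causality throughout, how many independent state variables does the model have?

2  (C1, I1 all integral)

b5 →J2  (Se1 (Se) sets effort on bond)
b3 →I1  (I1 integral (f out))
b0 →J1  (1-jn J1 has f-setter on 3)
b1 →J2  (J2: bond 0 brought flow, rest push out)
b2 →J3  (J3: bond 1 brought flow, rest push out)
b4 →J3  (J3: bond 1 brought flow, rest push out)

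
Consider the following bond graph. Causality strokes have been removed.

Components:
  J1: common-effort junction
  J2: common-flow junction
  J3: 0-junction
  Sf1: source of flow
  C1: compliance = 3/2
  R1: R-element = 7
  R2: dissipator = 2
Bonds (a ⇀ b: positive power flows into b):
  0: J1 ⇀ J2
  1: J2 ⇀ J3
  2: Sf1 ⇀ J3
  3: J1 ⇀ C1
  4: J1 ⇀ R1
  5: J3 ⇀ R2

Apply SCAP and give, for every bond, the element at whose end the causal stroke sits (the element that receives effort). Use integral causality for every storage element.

β0 stroke at J2
β1 stroke at J3
β2 stroke at Sf1
β3 stroke at J1
β4 stroke at R1
β5 stroke at R2

β2 |Sf1  (source Sf1 imposes f)
β3 |J1  (prefer integral on C1)
β0 |J2  (0-jn J1 has e-setter on 3)
β4 |R1  (common-e at J1 fixed by 3)
β1 |J3  (closing 1-jn rule on J2)
β5 |R2  (J3: bond 1 brought effort, rest push out)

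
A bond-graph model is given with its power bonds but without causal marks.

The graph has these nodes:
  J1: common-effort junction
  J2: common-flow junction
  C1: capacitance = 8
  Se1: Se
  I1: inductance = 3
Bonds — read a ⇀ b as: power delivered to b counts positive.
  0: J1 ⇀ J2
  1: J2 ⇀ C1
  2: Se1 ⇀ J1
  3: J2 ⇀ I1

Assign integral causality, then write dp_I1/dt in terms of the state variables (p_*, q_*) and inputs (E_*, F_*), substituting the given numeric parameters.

bond 2 →J1  (Se1 fixes effort; stroke away)
bond 0 →J2  (J1: bond 2 brought effort, rest push out)
bond 1 →J2  (C1 outputs effort q/C1)
bond 3 →I1  (only one flow-in slot at J2)

dp_I1/dt = E_Se1 - q_C1/8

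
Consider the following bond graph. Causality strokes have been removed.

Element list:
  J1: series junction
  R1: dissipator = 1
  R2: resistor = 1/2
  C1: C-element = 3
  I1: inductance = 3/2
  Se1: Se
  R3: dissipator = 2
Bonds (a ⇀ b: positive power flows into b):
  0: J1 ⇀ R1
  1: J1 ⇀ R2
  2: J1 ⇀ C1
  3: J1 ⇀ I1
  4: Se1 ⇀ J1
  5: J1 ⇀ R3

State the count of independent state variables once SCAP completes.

β4 stroke→J1  (source Se1 imposes e)
β2 stroke→J1  (C1 outputs effort q/C1)
β3 stroke→I1  (I1: I, integral causality)
β0 stroke→J1  (common-f at J1 fixed by 3)
β1 stroke→J1  (1-jn J1 has f-setter on 3)
β5 stroke→J1  (J1: bond 3 brought flow, rest push out)

2  (C1, I1 all integral)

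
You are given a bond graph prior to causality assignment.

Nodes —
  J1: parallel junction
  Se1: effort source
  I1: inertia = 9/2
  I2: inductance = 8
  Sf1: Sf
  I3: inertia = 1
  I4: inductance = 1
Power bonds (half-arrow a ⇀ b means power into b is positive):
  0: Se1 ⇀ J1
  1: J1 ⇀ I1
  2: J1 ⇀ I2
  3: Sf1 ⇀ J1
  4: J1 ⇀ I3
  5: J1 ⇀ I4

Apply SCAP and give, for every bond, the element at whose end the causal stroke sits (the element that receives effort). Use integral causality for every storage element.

#0 →J1
#1 →I1
#2 →I2
#3 →Sf1
#4 →I3
#5 →I4

#0 →J1  (Se1: effort source, stroke at far end)
#3 →Sf1  (Sf1 fixes flow; stroke at Sf1)
#1 →I1  (common-e at J1 fixed by 0)
#2 →I2  (J1: bond 0 brought effort, rest push out)
#4 →I3  (J1: bond 0 brought effort, rest push out)
#5 →I4  (J1: bond 0 brought effort, rest push out)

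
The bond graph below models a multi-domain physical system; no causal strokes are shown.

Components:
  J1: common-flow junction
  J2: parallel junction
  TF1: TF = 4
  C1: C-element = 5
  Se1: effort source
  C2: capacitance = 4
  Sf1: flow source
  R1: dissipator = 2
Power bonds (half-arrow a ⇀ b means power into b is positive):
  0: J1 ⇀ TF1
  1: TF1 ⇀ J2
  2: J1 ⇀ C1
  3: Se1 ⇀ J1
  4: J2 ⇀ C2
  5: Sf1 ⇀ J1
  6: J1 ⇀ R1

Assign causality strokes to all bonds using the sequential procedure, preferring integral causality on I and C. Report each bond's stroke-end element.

β3 stroke at J1  (Se1 (Se) sets effort on bond)
β5 stroke at Sf1  (Sf1 fixes flow; stroke at Sf1)
β0 stroke at J1  (1-jn J1 has f-setter on 5)
β2 stroke at J1  (J1 flow already set via bond 5)
β6 stroke at J1  (J1: bond 5 brought flow, rest push out)
β1 stroke at TF1  (through TF1, causality passes straight; one stroke at TF1)
β4 stroke at J2  (J2 needs exactly one e-in)

#0 →J1
#1 →TF1
#2 →J1
#3 →J1
#4 →J2
#5 →Sf1
#6 →J1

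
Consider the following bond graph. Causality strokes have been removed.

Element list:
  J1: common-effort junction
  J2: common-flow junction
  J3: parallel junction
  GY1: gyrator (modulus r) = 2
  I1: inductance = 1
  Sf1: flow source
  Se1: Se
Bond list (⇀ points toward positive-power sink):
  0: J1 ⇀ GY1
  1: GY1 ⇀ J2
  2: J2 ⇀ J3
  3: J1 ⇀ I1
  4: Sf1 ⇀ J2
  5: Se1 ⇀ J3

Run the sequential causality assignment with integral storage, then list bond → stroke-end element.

β0 stroke→J1
β1 stroke→J2
β2 stroke→J2
β3 stroke→I1
β4 stroke→Sf1
β5 stroke→J3

#4 →Sf1  (Sf1 fixes flow; stroke at Sf1)
#5 →J3  (Se1: effort source, stroke at far end)
#1 →J2  (J2: bond 4 brought flow, rest push out)
#2 →J2  (common-f at J2 fixed by 4)
#0 →J1  (through GY1, causality inverts; strokes same side of GY1)
#3 →I1  (J1: bond 0 brought effort, rest push out)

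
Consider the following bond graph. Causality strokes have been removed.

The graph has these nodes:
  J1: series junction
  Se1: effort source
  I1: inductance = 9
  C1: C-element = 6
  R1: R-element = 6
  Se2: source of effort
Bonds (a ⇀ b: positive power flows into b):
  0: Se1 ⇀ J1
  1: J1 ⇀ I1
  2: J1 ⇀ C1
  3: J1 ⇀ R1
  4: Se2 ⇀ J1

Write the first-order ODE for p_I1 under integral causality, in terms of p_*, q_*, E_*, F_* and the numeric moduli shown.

#0 →J1  (source Se1 imposes e)
#4 →J1  (source Se2 imposes e)
#1 →I1  (I1 integral (f out))
#2 →J1  (1-jn J1 has f-setter on 1)
#3 →J1  (J1: bond 1 brought flow, rest push out)

dp_I1/dt = E_Se1 + E_Se2 - 2*p_I1/3 - q_C1/6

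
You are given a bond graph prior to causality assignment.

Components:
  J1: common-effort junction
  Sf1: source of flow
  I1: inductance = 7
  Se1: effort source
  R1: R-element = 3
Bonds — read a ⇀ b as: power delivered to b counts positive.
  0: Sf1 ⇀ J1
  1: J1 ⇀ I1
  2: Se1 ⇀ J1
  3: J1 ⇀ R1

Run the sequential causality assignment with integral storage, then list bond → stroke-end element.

b0 |Sf1  (Sf1 (Sf) sets flow on bond)
b2 |J1  (Se1 fixes effort; stroke away)
b1 |I1  (J1 effort already set via bond 2)
b3 |R1  (common-e at J1 fixed by 2)

bond 0 |Sf1
bond 1 |I1
bond 2 |J1
bond 3 |R1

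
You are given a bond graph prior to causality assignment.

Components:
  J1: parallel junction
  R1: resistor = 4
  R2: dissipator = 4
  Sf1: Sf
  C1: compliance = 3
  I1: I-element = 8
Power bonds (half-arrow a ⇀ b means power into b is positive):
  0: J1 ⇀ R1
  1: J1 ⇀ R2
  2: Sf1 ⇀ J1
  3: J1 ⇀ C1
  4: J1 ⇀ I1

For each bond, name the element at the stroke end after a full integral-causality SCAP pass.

b2 |Sf1  (Sf1 (Sf) sets flow on bond)
b3 |J1  (C1 integral (e out))
b0 |R1  (common-e at J1 fixed by 3)
b1 |R2  (J1 effort already set via bond 3)
b4 |I1  (J1 effort already set via bond 3)

#0 stroke at R1
#1 stroke at R2
#2 stroke at Sf1
#3 stroke at J1
#4 stroke at I1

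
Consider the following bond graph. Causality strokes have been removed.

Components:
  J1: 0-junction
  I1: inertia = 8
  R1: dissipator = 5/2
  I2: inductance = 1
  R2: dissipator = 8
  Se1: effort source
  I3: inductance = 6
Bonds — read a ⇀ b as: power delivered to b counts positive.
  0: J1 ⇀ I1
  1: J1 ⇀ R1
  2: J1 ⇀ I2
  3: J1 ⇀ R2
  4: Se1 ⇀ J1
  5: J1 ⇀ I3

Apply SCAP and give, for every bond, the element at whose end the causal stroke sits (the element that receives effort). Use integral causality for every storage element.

#4 |J1  (Se1 fixes effort; stroke away)
#0 |I1  (common-e at J1 fixed by 4)
#1 |R1  (common-e at J1 fixed by 4)
#2 |I2  (J1: bond 4 brought effort, rest push out)
#3 |R2  (J1 effort already set via bond 4)
#5 |I3  (0-jn J1 has e-setter on 4)

bond 0 →I1
bond 1 →R1
bond 2 →I2
bond 3 →R2
bond 4 →J1
bond 5 →I3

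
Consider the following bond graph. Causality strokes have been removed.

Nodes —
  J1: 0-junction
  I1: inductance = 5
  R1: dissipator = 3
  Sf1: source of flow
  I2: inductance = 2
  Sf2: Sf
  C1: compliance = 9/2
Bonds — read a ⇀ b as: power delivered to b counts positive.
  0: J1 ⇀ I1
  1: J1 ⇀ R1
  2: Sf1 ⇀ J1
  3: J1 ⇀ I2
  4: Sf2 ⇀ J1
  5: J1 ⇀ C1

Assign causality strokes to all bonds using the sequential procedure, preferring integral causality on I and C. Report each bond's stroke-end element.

b2 stroke→Sf1  (Sf1: flow source, stroke at near end)
b4 stroke→Sf2  (Sf2: flow source, stroke at near end)
b0 stroke→I1  (prefer integral on I1)
b3 stroke→I2  (I2 integral (f out))
b5 stroke→J1  (C1 integral (e out))
b1 stroke→R1  (J1 effort already set via bond 5)

bond 0 →I1
bond 1 →R1
bond 2 →Sf1
bond 3 →I2
bond 4 →Sf2
bond 5 →J1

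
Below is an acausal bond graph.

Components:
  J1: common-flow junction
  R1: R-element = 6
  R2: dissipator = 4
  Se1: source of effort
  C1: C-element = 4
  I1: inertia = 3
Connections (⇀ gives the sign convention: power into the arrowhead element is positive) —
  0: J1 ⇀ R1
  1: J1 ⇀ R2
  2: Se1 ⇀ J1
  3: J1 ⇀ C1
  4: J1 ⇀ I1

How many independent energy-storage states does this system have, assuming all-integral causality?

2  (C1, I1 all integral)

#2 stroke at J1  (source Se1 imposes e)
#3 stroke at J1  (C1: C, integral causality)
#4 stroke at I1  (I1 outputs flow p/I1)
#0 stroke at J1  (J1: bond 4 brought flow, rest push out)
#1 stroke at J1  (J1: bond 4 brought flow, rest push out)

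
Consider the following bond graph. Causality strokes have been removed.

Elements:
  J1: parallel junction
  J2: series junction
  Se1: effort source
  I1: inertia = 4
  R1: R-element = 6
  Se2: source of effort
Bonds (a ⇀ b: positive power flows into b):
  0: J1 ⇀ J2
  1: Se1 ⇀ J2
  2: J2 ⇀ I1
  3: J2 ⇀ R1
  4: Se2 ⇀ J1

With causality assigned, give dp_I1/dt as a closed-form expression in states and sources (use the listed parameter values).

dp_I1/dt = E_Se1 + E_Se2 - 3*p_I1/2

#1 |J2  (Se1: effort source, stroke at far end)
#4 |J1  (Se2: effort source, stroke at far end)
#0 |J2  (J1 effort already set via bond 4)
#2 |I1  (prefer integral on I1)
#3 |J2  (1-jn J2 has f-setter on 2)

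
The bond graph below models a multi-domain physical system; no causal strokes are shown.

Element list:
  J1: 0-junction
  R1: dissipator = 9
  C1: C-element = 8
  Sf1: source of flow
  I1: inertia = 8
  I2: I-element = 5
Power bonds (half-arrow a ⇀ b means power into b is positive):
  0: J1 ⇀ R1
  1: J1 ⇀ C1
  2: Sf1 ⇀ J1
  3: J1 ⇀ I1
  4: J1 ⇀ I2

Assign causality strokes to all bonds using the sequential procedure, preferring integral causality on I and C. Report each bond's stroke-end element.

bond 2 →Sf1  (Sf1 (Sf) sets flow on bond)
bond 1 →J1  (C1: C, integral causality)
bond 0 →R1  (common-e at J1 fixed by 1)
bond 3 →I1  (common-e at J1 fixed by 1)
bond 4 →I2  (J1 effort already set via bond 1)

#0 →R1
#1 →J1
#2 →Sf1
#3 →I1
#4 →I2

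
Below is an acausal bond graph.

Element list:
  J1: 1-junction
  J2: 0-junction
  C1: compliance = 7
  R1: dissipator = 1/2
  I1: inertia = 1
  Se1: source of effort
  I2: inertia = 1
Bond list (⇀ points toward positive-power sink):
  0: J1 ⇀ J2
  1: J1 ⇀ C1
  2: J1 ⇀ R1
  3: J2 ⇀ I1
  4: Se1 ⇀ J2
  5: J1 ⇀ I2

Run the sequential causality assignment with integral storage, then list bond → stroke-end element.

#0 stroke at J1
#1 stroke at J1
#2 stroke at J1
#3 stroke at I1
#4 stroke at J2
#5 stroke at I2

#4 |J2  (Se1 (Se) sets effort on bond)
#0 |J1  (common-e at J2 fixed by 4)
#3 |I1  (J2 effort already set via bond 4)
#1 |J1  (C1 outputs effort q/C1)
#5 |I2  (I2 outputs flow p/I2)
#2 |J1  (1-jn J1 has f-setter on 5)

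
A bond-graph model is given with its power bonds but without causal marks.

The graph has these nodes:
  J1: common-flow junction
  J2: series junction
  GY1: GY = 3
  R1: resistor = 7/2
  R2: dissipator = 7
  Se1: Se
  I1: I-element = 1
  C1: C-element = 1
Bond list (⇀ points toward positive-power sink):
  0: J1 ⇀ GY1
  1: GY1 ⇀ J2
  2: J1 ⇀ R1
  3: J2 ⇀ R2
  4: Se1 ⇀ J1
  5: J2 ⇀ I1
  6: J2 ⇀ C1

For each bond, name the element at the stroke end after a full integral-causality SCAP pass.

β0 stroke→J1
β1 stroke→J2
β2 stroke→R1
β3 stroke→J2
β4 stroke→J1
β5 stroke→I1
β6 stroke→J2

b4 stroke→J1  (Se1 fixes effort; stroke away)
b5 stroke→I1  (I1 outputs flow p/I1)
b1 stroke→J2  (J2 flow already set via bond 5)
b3 stroke→J2  (J2 flow already set via bond 5)
b6 stroke→J2  (1-jn J2 has f-setter on 5)
b0 stroke→J1  (GY1: gyrator matches bond 1)
b2 stroke→R1  (closing 1-jn rule on J1)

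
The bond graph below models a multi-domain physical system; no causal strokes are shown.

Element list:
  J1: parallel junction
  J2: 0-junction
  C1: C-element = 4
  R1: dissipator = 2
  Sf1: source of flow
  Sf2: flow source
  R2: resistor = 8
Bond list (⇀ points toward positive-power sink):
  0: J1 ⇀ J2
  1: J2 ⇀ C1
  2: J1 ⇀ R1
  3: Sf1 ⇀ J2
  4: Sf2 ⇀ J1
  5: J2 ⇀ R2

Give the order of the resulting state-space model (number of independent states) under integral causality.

1  (C1 all integral)

b3 →Sf1  (source Sf1 imposes f)
b4 →Sf2  (source Sf2 imposes f)
b1 →J2  (prefer integral on C1)
b0 →J1  (J2 effort already set via bond 1)
b5 →R2  (J2: bond 1 brought effort, rest push out)
b2 →R1  (J1 effort already set via bond 0)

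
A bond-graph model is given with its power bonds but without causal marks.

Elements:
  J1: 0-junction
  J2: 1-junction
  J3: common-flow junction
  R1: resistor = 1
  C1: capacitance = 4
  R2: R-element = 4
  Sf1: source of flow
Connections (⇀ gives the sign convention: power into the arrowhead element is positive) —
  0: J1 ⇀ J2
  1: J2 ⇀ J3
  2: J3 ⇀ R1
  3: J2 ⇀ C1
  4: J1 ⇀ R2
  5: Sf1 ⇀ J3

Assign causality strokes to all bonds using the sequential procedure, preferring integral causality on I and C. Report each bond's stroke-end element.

bond 5 stroke at Sf1  (Sf1 (Sf) sets flow on bond)
bond 1 stroke at J3  (J3 flow already set via bond 5)
bond 2 stroke at J3  (J3: bond 5 brought flow, rest push out)
bond 0 stroke at J2  (J2: bond 1 brought flow, rest push out)
bond 3 stroke at J2  (common-f at J2 fixed by 1)
bond 4 stroke at J1  (closing 0-jn rule on J1)

β0 stroke→J2
β1 stroke→J3
β2 stroke→J3
β3 stroke→J2
β4 stroke→J1
β5 stroke→Sf1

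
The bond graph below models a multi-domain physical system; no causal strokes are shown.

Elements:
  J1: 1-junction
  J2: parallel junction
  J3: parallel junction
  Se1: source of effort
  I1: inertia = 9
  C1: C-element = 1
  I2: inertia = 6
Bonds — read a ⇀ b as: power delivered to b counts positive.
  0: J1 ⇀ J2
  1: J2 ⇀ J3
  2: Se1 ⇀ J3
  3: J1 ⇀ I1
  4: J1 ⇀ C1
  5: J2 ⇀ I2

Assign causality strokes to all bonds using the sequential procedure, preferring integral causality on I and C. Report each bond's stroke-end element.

b0 |J1
b1 |J2
b2 |J3
b3 |I1
b4 |J1
b5 |I2

b2 |J3  (Se1 (Se) sets effort on bond)
b1 |J2  (J3: bond 2 brought effort, rest push out)
b0 |J1  (J2: bond 1 brought effort, rest push out)
b5 |I2  (common-e at J2 fixed by 1)
b3 |I1  (I1 outputs flow p/I1)
b4 |J1  (common-f at J1 fixed by 3)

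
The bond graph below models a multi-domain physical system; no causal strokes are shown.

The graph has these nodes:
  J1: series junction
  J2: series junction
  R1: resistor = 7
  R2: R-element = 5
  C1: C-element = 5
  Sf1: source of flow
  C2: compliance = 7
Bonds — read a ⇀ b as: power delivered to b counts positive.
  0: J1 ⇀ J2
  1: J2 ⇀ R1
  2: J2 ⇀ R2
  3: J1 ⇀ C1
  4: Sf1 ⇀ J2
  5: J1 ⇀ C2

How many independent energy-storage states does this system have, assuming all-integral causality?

2  (C1, C2 all integral)

#4 |Sf1  (source Sf1 imposes f)
#0 |J2  (1-jn J2 has f-setter on 4)
#1 |J2  (J2 flow already set via bond 4)
#2 |J2  (J2: bond 4 brought flow, rest push out)
#3 |J1  (common-f at J1 fixed by 0)
#5 |J1  (common-f at J1 fixed by 0)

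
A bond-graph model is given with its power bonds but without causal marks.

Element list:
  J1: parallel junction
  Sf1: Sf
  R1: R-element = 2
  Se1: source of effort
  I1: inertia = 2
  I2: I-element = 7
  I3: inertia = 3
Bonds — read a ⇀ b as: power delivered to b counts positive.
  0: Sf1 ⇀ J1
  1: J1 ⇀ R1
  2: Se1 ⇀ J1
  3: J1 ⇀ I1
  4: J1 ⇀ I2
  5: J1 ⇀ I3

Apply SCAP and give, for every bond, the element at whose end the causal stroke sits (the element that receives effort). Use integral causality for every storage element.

#0 stroke at Sf1
#1 stroke at R1
#2 stroke at J1
#3 stroke at I1
#4 stroke at I2
#5 stroke at I3

β0 →Sf1  (source Sf1 imposes f)
β2 →J1  (source Se1 imposes e)
β1 →R1  (J1: bond 2 brought effort, rest push out)
β3 →I1  (J1: bond 2 brought effort, rest push out)
β4 →I2  (common-e at J1 fixed by 2)
β5 →I3  (common-e at J1 fixed by 2)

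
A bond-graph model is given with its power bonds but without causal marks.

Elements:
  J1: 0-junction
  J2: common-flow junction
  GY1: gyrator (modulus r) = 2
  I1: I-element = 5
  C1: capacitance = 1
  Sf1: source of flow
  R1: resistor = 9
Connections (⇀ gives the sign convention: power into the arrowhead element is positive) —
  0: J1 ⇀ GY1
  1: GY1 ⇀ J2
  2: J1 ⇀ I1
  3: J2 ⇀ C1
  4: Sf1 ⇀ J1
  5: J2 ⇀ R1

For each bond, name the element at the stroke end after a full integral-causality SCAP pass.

bond 4 stroke at Sf1  (Sf1: flow source, stroke at near end)
bond 2 stroke at I1  (prefer integral on I1)
bond 0 stroke at J1  (J1 needs exactly one e-in)
bond 1 stroke at J2  (GY GY1: same side as bond 0)
bond 3 stroke at J2  (C1: C, integral causality)
bond 5 stroke at R1  (J2: last free bond brings flow in)

b0 stroke→J1
b1 stroke→J2
b2 stroke→I1
b3 stroke→J2
b4 stroke→Sf1
b5 stroke→R1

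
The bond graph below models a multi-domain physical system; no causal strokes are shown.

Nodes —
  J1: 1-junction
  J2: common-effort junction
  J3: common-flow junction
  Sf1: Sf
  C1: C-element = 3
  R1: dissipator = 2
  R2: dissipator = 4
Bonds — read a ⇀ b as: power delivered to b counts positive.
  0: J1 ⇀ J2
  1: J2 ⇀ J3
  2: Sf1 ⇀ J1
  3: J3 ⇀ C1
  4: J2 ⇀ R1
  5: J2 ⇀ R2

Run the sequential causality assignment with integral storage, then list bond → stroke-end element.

b2 |Sf1  (Sf1 fixes flow; stroke at Sf1)
b0 |J1  (J1 flow already set via bond 2)
b3 |J3  (C1 outputs effort q/C1)
b1 |J2  (J3 needs exactly one f-in)
b4 |R1  (common-e at J2 fixed by 1)
b5 |R2  (0-jn J2 has e-setter on 1)

β0 →J1
β1 →J2
β2 →Sf1
β3 →J3
β4 →R1
β5 →R2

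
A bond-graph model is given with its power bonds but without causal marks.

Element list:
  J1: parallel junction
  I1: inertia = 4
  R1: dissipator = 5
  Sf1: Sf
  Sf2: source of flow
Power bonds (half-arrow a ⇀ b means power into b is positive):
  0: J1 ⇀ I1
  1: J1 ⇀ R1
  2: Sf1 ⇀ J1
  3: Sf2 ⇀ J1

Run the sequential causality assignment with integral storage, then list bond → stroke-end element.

b0 stroke at I1
b1 stroke at J1
b2 stroke at Sf1
b3 stroke at Sf2

#2 stroke→Sf1  (Sf1 (Sf) sets flow on bond)
#3 stroke→Sf2  (Sf2: flow source, stroke at near end)
#0 stroke→I1  (I1 integral (f out))
#1 stroke→J1  (J1: last free bond brings effort in)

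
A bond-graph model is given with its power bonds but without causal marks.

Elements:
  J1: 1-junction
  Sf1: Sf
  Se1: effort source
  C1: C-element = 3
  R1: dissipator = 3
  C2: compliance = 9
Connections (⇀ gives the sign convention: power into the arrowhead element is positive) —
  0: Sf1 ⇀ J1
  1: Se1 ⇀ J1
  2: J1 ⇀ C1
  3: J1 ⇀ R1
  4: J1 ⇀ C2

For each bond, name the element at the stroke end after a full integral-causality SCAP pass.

bond 0 →Sf1
bond 1 →J1
bond 2 →J1
bond 3 →J1
bond 4 →J1

β0 →Sf1  (Sf1 fixes flow; stroke at Sf1)
β1 →J1  (Se1 fixes effort; stroke away)
β2 →J1  (J1 flow already set via bond 0)
β3 →J1  (common-f at J1 fixed by 0)
β4 →J1  (J1 flow already set via bond 0)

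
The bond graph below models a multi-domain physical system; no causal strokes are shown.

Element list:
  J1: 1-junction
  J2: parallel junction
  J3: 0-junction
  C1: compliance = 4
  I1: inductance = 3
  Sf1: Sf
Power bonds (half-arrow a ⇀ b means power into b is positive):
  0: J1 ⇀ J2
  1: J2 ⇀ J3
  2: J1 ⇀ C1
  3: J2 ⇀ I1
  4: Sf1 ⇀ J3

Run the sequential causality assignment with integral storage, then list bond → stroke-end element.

b4 stroke at Sf1  (Sf1 fixes flow; stroke at Sf1)
b1 stroke at J3  (only one effort-in slot at J3)
b2 stroke at J1  (C1 outputs effort q/C1)
b0 stroke at J2  (only one flow-in slot at J1)
b3 stroke at I1  (0-jn J2 has e-setter on 0)

#0 stroke→J2
#1 stroke→J3
#2 stroke→J1
#3 stroke→I1
#4 stroke→Sf1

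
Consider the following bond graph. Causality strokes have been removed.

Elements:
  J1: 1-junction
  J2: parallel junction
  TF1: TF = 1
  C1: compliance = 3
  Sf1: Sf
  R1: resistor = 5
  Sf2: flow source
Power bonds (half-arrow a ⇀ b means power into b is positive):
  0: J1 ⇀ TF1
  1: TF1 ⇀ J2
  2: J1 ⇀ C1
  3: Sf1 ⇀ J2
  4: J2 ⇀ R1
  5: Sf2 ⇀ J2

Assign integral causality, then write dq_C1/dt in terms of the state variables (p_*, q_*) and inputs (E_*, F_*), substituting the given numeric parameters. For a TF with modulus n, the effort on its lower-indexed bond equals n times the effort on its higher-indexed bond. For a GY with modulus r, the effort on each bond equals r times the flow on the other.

b3 →Sf1  (Sf1: flow source, stroke at near end)
b5 →Sf2  (Sf2 (Sf) sets flow on bond)
b2 →J1  (C1 integral (e out))
b0 →TF1  (J1: last free bond brings flow in)
b1 →J2  (through TF1, causality passes straight; one stroke at TF1)
b4 →R1  (common-e at J2 fixed by 1)

dq_C1/dt = -F_Sf1 - F_Sf2 - q_C1/15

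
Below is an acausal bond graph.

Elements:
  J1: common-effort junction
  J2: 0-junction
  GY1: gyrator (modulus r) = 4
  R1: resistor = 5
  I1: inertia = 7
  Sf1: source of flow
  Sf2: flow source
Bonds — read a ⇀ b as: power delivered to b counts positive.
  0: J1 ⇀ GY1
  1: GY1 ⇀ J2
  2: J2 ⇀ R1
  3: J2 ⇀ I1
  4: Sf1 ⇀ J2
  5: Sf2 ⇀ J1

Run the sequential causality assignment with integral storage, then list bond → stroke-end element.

bond 4 stroke at Sf1  (Sf1: flow source, stroke at near end)
bond 5 stroke at Sf2  (source Sf2 imposes f)
bond 0 stroke at J1  (J1: last free bond brings effort in)
bond 1 stroke at J2  (through GY1, causality inverts; strokes same side of GY1)
bond 2 stroke at R1  (common-e at J2 fixed by 1)
bond 3 stroke at I1  (common-e at J2 fixed by 1)

bond 0 |J1
bond 1 |J2
bond 2 |R1
bond 3 |I1
bond 4 |Sf1
bond 5 |Sf2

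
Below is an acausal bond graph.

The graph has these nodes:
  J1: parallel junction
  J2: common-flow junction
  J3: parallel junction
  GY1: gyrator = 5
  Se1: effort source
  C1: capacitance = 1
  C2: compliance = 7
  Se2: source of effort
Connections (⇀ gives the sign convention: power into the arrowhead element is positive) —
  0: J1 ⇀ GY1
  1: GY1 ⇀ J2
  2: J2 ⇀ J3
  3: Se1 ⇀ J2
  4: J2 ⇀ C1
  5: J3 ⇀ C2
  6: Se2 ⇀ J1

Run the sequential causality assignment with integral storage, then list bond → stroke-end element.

b0 |GY1
b1 |GY1
b2 |J2
b3 |J2
b4 |J2
b5 |J3
b6 |J1

b3 stroke→J2  (Se1: effort source, stroke at far end)
b6 stroke→J1  (source Se2 imposes e)
b0 stroke→GY1  (0-jn J1 has e-setter on 6)
b1 stroke→GY1  (GY GY1: same side as bond 0)
b2 stroke→J2  (J2 flow already set via bond 1)
b4 stroke→J2  (J2: bond 1 brought flow, rest push out)
b5 stroke→J3  (only one effort-in slot at J3)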